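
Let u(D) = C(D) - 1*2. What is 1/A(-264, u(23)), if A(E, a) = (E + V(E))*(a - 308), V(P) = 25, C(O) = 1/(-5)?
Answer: 5/370689 ≈ 1.3488e-5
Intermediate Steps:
C(O) = -⅕
u(D) = -11/5 (u(D) = -⅕ - 1*2 = -⅕ - 2 = -11/5)
A(E, a) = (-308 + a)*(25 + E) (A(E, a) = (E + 25)*(a - 308) = (25 + E)*(-308 + a) = (-308 + a)*(25 + E))
1/A(-264, u(23)) = 1/(-7700 - 308*(-264) + 25*(-11/5) - 264*(-11/5)) = 1/(-7700 + 81312 - 55 + 2904/5) = 1/(370689/5) = 5/370689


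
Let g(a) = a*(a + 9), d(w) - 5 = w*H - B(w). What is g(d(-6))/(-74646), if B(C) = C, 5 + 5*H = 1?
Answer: -4898/933075 ≈ -0.0052493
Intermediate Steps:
H = -⅘ (H = -1 + (⅕)*1 = -1 + ⅕ = -⅘ ≈ -0.80000)
d(w) = 5 - 9*w/5 (d(w) = 5 + (w*(-⅘) - w) = 5 + (-4*w/5 - w) = 5 - 9*w/5)
g(a) = a*(9 + a)
g(d(-6))/(-74646) = ((5 - 9/5*(-6))*(9 + (5 - 9/5*(-6))))/(-74646) = ((5 + 54/5)*(9 + (5 + 54/5)))*(-1/74646) = (79*(9 + 79/5)/5)*(-1/74646) = ((79/5)*(124/5))*(-1/74646) = (9796/25)*(-1/74646) = -4898/933075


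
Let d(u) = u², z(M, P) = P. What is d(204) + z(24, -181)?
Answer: 41435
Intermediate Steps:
d(204) + z(24, -181) = 204² - 181 = 41616 - 181 = 41435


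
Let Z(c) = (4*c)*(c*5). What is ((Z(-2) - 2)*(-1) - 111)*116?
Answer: -21924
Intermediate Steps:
Z(c) = 20*c² (Z(c) = (4*c)*(5*c) = 20*c²)
((Z(-2) - 2)*(-1) - 111)*116 = ((20*(-2)² - 2)*(-1) - 111)*116 = ((20*4 - 2)*(-1) - 111)*116 = ((80 - 2)*(-1) - 111)*116 = (78*(-1) - 111)*116 = (-78 - 111)*116 = -189*116 = -21924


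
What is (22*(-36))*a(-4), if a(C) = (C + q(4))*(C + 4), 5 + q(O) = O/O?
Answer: 0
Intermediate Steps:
q(O) = -4 (q(O) = -5 + O/O = -5 + 1 = -4)
a(C) = (-4 + C)*(4 + C) (a(C) = (C - 4)*(C + 4) = (-4 + C)*(4 + C))
(22*(-36))*a(-4) = (22*(-36))*(-16 + (-4)**2) = -792*(-16 + 16) = -792*0 = 0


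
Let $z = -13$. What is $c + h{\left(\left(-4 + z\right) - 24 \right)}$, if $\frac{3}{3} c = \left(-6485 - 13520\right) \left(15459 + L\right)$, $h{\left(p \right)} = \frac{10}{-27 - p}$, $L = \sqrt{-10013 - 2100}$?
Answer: $- \frac{2164801060}{7} - 20005 i \sqrt{12113} \approx -3.0926 \cdot 10^{8} - 2.2017 \cdot 10^{6} i$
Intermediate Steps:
$L = i \sqrt{12113}$ ($L = \sqrt{-12113} = i \sqrt{12113} \approx 110.06 i$)
$c = -309257295 - 20005 i \sqrt{12113}$ ($c = \left(-6485 - 13520\right) \left(15459 + i \sqrt{12113}\right) = - 20005 \left(15459 + i \sqrt{12113}\right) = -309257295 - 20005 i \sqrt{12113} \approx -3.0926 \cdot 10^{8} - 2.2017 \cdot 10^{6} i$)
$c + h{\left(\left(-4 + z\right) - 24 \right)} = \left(-309257295 - 20005 i \sqrt{12113}\right) - \frac{10}{27 - 41} = \left(-309257295 - 20005 i \sqrt{12113}\right) - \frac{10}{-14} = \left(-309257295 - 20005 i \sqrt{12113}\right) - - \frac{5}{7} = \left(-309257295 - 20005 i \sqrt{12113}\right) + \frac{5}{7} = - \frac{2164801060}{7} - 20005 i \sqrt{12113}$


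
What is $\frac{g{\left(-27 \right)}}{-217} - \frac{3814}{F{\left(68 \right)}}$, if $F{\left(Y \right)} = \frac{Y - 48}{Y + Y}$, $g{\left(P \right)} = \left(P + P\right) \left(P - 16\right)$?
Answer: $- \frac{28151302}{1085} \approx -25946.0$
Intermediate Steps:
$g{\left(P \right)} = 2 P \left(-16 + P\right)$
$F{\left(Y \right)} = \frac{-48 + Y}{2 Y}$
$\frac{g{\left(-27 \right)}}{-217} - \frac{3814}{F{\left(68 \right)}} = \frac{2 \left(-27\right) \left(-16 - 27\right)}{-217} - \frac{3814}{\frac{1}{2} \cdot \frac{1}{68} \left(-48 + 68\right)} = 2 \left(-27\right) \left(-43\right) \left(- \frac{1}{217}\right) - \frac{3814}{\frac{1}{2} \cdot \frac{1}{68} \cdot 20} = 2322 \left(- \frac{1}{217}\right) - \frac{3814}{\frac{5}{34}} = - \frac{2322}{217} - \frac{129676}{5} = - \frac{28151302}{1085}$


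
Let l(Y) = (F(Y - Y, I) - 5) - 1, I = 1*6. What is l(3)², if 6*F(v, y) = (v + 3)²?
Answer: 81/4 ≈ 20.250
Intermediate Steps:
I = 6
F(v, y) = (3 + v)²/6 (F(v, y) = (v + 3)²/6 = (3 + v)²/6)
l(Y) = -9/2 (l(Y) = ((3 + (Y - Y))²/6 - 5) - 1 = ((3 + 0)²/6 - 5) - 1 = ((⅙)*3² - 5) - 1 = ((⅙)*9 - 5) - 1 = (3/2 - 5) - 1 = -7/2 - 1 = -9/2)
l(3)² = (-9/2)² = 81/4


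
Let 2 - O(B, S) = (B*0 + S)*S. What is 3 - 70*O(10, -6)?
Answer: 2383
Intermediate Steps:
O(B, S) = 2 - S² (O(B, S) = 2 - (B*0 + S)*S = 2 - (0 + S)*S = 2 - S*S = 2 - S²)
3 - 70*O(10, -6) = 3 - 70*(2 - 1*(-6)²) = 3 - 70*(2 - 1*36) = 3 - 70*(2 - 36) = 3 - 70*(-34) = 3 + 2380 = 2383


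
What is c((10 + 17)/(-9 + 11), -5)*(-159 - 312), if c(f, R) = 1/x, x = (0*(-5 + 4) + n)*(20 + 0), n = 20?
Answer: -471/400 ≈ -1.1775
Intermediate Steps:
x = 400 (x = (0*(-5 + 4) + 20)*(20 + 0) = (0*(-1) + 20)*20 = (0 + 20)*20 = 20*20 = 400)
c(f, R) = 1/400
c((10 + 17)/(-9 + 11), -5)*(-159 - 312) = (-159 - 312)/400 = (1/400)*(-471) = -471/400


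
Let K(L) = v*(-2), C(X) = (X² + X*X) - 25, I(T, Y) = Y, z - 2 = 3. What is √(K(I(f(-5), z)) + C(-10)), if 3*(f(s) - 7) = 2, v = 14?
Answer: 7*√3 ≈ 12.124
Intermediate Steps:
f(s) = 23/3 (f(s) = 7 + (⅓)*2 = 7 + ⅔ = 23/3)
z = 5 (z = 2 + 3 = 5)
C(X) = -25 + 2*X² (C(X) = (X² + X²) - 25 = 2*X² - 25 = -25 + 2*X²)
K(L) = -28 (K(L) = 14*(-2) = -28)
√(K(I(f(-5), z)) + C(-10)) = √(-28 + (-25 + 2*(-10)²)) = √(-28 + (-25 + 2*100)) = √(-28 + (-25 + 200)) = √(-28 + 175) = √147 = 7*√3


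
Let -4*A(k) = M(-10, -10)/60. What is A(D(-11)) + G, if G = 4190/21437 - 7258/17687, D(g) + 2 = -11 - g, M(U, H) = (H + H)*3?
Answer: 53231355/1516624876 ≈ 0.035099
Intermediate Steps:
M(U, H) = 6*H (M(U, H) = (2*H)*3 = 6*H)
D(g) = -13 - g (D(g) = -2 + (-11 - g) = -13 - g)
A(k) = ¼ (A(k) = -6*(-10)/(4*60) = -(-15)/60 = -¼*(-1) = ¼)
G = -81481216/379156219 (G = 4190*(1/21437) - 7258*1/17687 = 4190/21437 - 7258/17687 = -81481216/379156219 ≈ -0.21490)
A(D(-11)) + G = ¼ - 81481216/379156219 = 53231355/1516624876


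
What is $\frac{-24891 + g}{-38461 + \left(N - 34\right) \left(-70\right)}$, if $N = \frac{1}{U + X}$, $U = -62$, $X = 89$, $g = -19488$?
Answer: $\frac{1198233}{974257} \approx 1.2299$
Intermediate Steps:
$N = \frac{1}{27}$ ($N = \frac{1}{-62 + 89} = \frac{1}{27} \approx 0.037037$)
$\frac{-24891 + g}{-38461 + \left(N - 34\right) \left(-70\right)} = \frac{-24891 - 19488}{-38461 + \left(\frac{1}{27} - 34\right) \left(-70\right)} = - \frac{44379}{-38461 - - \frac{64190}{27}} = - \frac{44379}{-38461 + \frac{64190}{27}} = - \frac{44379}{- \frac{974257}{27}} = \left(-44379\right) \left(- \frac{27}{974257}\right) = \frac{1198233}{974257}$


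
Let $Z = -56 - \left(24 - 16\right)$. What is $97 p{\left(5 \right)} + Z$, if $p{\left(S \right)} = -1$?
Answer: $-161$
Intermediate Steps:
$Z = -64$ ($Z = -56 - \left(24 - 16\right) = -56 - 8 = -64$)
$97 p{\left(5 \right)} + Z = 97 \left(-1\right) - 64 = -97 - 64 = -161$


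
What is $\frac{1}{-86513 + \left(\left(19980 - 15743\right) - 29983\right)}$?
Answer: $- \frac{1}{112259} \approx -8.908 \cdot 10^{-6}$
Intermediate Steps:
$\frac{1}{-86513 + \left(\left(19980 - 15743\right) - 29983\right)} = \frac{1}{-86513 + \left(4237 - 29983\right)} = \frac{1}{-86513 - 25746} = \frac{1}{-112259} = - \frac{1}{112259}$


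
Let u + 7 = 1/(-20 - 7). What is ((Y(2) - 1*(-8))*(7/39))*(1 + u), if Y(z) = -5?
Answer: -1141/351 ≈ -3.2507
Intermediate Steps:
u = -190/27 (u = -7 + 1/(-20 - 7) = -7 + 1/(-27) = -7 - 1/27 = -190/27 ≈ -7.0370)
((Y(2) - 1*(-8))*(7/39))*(1 + u) = ((-5 - 1*(-8))*(7/39))*(1 - 190/27) = ((-5 + 8)*(7*(1/39)))*(-163/27) = (3*(7/39))*(-163/27) = (7/13)*(-163/27) = -1141/351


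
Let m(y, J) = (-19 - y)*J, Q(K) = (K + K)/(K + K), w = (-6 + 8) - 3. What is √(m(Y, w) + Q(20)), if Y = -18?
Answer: √2 ≈ 1.4142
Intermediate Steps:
w = -1 (w = 2 - 3 = -1)
Q(K) = 1 (Q(K) = (2*K)/((2*K)) = (2*K)*(1/(2*K)) = 1)
m(y, J) = J*(-19 - y)
√(m(Y, w) + Q(20)) = √(-1*(-1)*(19 - 18) + 1) = √(-1*(-1)*1 + 1) = √(1 + 1) = √2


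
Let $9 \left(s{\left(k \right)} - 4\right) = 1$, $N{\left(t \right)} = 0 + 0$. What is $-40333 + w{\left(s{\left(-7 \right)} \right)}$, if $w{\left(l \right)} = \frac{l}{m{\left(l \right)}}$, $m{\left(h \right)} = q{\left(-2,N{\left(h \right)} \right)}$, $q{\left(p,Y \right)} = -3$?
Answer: $- \frac{1089028}{27} \approx -40334.0$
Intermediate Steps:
$N{\left(t \right)} = 0$
$s{\left(k \right)} = \frac{37}{9}$ ($s{\left(k \right)} = 4 + \frac{1}{9} \cdot 1 = 4 + \frac{1}{9} = \frac{37}{9}$)
$m{\left(h \right)} = -3$
$w{\left(l \right)} = - \frac{l}{3}$ ($w{\left(l \right)} = \frac{l}{-3} = l \left(- \frac{1}{3}\right) = - \frac{l}{3}$)
$-40333 + w{\left(s{\left(-7 \right)} \right)} = -40333 - \frac{37}{27} = - \frac{1089028}{27}$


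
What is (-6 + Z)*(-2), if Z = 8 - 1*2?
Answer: 0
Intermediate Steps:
Z = 6 (Z = 8 - 2 = 6)
(-6 + Z)*(-2) = (-6 + 6)*(-2) = 0*(-2) = 0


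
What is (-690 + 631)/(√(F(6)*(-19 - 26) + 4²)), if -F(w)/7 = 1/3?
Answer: -59/11 ≈ -5.3636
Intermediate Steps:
F(w) = -7/3
(-690 + 631)/(√(F(6)*(-19 - 26) + 4²)) = (-690 + 631)/(√(-7*(-19 - 26)/3 + 4²)) = -59/√(-7/3*(-45) + 16) = -59/√(105 + 16) = -59/(√121) = -59/11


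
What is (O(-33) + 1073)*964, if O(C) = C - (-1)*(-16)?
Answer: 987136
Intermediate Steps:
O(C) = -16 + C (O(C) = C - 1*16 = C - 16 = -16 + C)
(O(-33) + 1073)*964 = ((-16 - 33) + 1073)*964 = (-49 + 1073)*964 = 1024*964 = 987136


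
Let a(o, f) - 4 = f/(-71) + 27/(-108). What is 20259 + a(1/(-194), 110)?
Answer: 5754181/284 ≈ 20261.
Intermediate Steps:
a(o, f) = 15/4 - f/71 (a(o, f) = 4 + (f/(-71) + 27/(-108)) = 4 + (f*(-1/71) + 27*(-1/108)) = 4 + (-f/71 - ¼) = 4 + (-¼ - f/71) = 15/4 - f/71)
20259 + a(1/(-194), 110) = 20259 + (15/4 - 1/71*110) = 20259 + (15/4 - 110/71) = 20259 + 625/284 = 5754181/284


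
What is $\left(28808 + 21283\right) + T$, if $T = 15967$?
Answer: $66058$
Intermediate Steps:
$\left(28808 + 21283\right) + T = \left(28808 + 21283\right) + 15967 = 50091 + 15967 = 66058$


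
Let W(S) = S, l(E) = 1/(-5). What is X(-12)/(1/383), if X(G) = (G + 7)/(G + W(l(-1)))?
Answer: 9575/61 ≈ 156.97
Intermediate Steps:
l(E) = -1/5
X(G) = (7 + G)/(-1/5 + G) (X(G) = (G + 7)/(G - 1/5) = (7 + G)/(-1/5 + G))
X(-12)/(1/383) = (5*(7 - 12)/(-1 + 5*(-12)))/(1/383) = (5*(-5)/(-1 - 60))/(1/383) = (5*(-5)/(-61))*383 = (5*(-1/61)*(-5))*383 = (25/61)*383 = 9575/61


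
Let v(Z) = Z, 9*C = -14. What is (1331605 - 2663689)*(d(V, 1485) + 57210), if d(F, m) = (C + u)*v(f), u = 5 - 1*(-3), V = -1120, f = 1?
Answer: -228651330544/3 ≈ -7.6217e+10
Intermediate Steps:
C = -14/9 (C = (⅑)*(-14) = -14/9 ≈ -1.5556)
u = 8 (u = 5 + 3 = 8)
d(F, m) = 58/9 (d(F, m) = (-14/9 + 8)*1 = (58/9)*1 = 58/9)
(1331605 - 2663689)*(d(V, 1485) + 57210) = (1331605 - 2663689)*(58/9 + 57210) = -1332084*514948/9 = -228651330544/3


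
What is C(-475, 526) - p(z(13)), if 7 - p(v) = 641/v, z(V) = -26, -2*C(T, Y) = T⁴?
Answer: -330893164474/13 ≈ -2.5453e+10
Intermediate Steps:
C(T, Y) = -T⁴/2
p(v) = 7 - 641/v
C(-475, 526) - p(z(13)) = -½*(-475)⁴ - (7 - 641/(-26)) = -½*50906640625 - (7 - 641*(-1/26)) = -50906640625/2 - (7 + 641/26) = -50906640625/2 - 1*823/26 = -50906640625/2 - 823/26 = -330893164474/13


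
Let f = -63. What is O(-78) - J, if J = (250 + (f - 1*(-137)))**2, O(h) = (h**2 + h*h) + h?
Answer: -92886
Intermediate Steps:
O(h) = h + 2*h**2 (O(h) = (h**2 + h**2) + h = 2*h**2 + h = h + 2*h**2)
J = 104976 (J = (250 + (-63 - 1*(-137)))**2 = (250 + (-63 + 137))**2 = (250 + 74)**2 = 324**2 = 104976)
O(-78) - J = -78*(1 + 2*(-78)) - 1*104976 = -78*(1 - 156) - 104976 = -78*(-155) - 104976 = 12090 - 104976 = -92886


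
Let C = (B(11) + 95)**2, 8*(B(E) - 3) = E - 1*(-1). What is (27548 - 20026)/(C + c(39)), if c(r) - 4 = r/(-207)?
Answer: 2076072/2733521 ≈ 0.75949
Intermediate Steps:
B(E) = 25/8 + E/8 (B(E) = 3 + (E - 1*(-1))/8 = 3 + (E + 1)/8 = 3 + (1 + E)/8 = 3 + (1/8 + E/8) = 25/8 + E/8)
c(r) = 4 - r/207 (c(r) = 4 + r/(-207) = 4 + r*(-1/207) = 4 - r/207)
C = 39601/4 (C = ((25/8 + (1/8)*11) + 95)**2 = ((25/8 + 11/8) + 95)**2 = (9/2 + 95)**2 = (199/2)**2 = 39601/4 ≈ 9900.3)
(27548 - 20026)/(C + c(39)) = (27548 - 20026)/(39601/4 + (4 - 1/207*39)) = 7522/(39601/4 + (4 - 13/69)) = 7522/(39601/4 + 263/69) = 7522/(2733521/276) = 7522*(276/2733521) = 2076072/2733521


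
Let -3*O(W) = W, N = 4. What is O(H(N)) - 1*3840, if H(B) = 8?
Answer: -11528/3 ≈ -3842.7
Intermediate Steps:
O(W) = -W/3
O(H(N)) - 1*3840 = -⅓*8 - 1*3840 = -8/3 - 3840 = -11528/3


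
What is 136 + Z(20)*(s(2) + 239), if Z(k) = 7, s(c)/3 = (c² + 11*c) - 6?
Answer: 2229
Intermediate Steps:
s(c) = -18 + 3*c² + 33*c (s(c) = 3*((c² + 11*c) - 6) = 3*(-6 + c² + 11*c) = -18 + 3*c² + 33*c)
136 + Z(20)*(s(2) + 239) = 136 + 7*((-18 + 3*2² + 33*2) + 239) = 136 + 7*((-18 + 3*4 + 66) + 239) = 136 + 7*((-18 + 12 + 66) + 239) = 136 + 7*(60 + 239) = 136 + 7*299 = 136 + 2093 = 2229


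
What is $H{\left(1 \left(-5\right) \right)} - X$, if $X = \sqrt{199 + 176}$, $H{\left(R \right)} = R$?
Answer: $-5 - 5 \sqrt{15} \approx -24.365$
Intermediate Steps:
$X = 5 \sqrt{15}$ ($X = \sqrt{375} = 5 \sqrt{15} \approx 19.365$)
$H{\left(1 \left(-5\right) \right)} - X = 1 \left(-5\right) - 5 \sqrt{15} = -5 - 5 \sqrt{15}$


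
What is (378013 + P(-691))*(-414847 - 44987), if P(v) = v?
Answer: -173505484548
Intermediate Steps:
(378013 + P(-691))*(-414847 - 44987) = (378013 - 691)*(-414847 - 44987) = 377322*(-459834) = -173505484548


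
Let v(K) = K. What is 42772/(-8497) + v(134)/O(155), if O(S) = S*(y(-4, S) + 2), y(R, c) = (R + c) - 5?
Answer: -490025541/97460590 ≈ -5.0279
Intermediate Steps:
y(R, c) = -5 + R + c
O(S) = S*(-7 + S) (O(S) = S*((-5 - 4 + S) + 2) = S*((-9 + S) + 2) = S*(-7 + S))
42772/(-8497) + v(134)/O(155) = 42772/(-8497) + 134/((155*(-7 + 155))) = 42772*(-1/8497) + 134/((155*148)) = -42772/8497 + 134/22940 = -42772/8497 + 134*(1/22940) = -42772/8497 + 67/11470 = -490025541/97460590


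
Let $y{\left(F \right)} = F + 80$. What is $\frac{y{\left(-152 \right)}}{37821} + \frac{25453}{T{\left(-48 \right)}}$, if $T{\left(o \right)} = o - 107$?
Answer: $- \frac{320889691}{1954085} \approx -164.21$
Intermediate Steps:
$y{\left(F \right)} = 80 + F$
$T{\left(o \right)} = -107 + o$ ($T{\left(o \right)} = o - 107 = -107 + o$)
$\frac{y{\left(-152 \right)}}{37821} + \frac{25453}{T{\left(-48 \right)}} = \frac{80 - 152}{37821} + \frac{25453}{-107 - 48} = \left(-72\right) \frac{1}{37821} + \frac{25453}{-155} = - \frac{24}{12607} + 25453 \left(- \frac{1}{155}\right) = - \frac{24}{12607} - \frac{25453}{155} = - \frac{320889691}{1954085}$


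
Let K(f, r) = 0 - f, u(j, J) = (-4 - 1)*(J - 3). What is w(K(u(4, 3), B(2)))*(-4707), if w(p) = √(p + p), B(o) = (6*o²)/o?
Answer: 0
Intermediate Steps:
B(o) = 6*o
u(j, J) = 15 - 5*J (u(j, J) = -5*(-3 + J) = 15 - 5*J)
K(f, r) = -f
w(p) = √2*√p (w(p) = √(2*p) = √2*√p)
w(K(u(4, 3), B(2)))*(-4707) = (√2*√(-(15 - 5*3)))*(-4707) = (√2*√(-(15 - 15)))*(-4707) = (√2*√(-1*0))*(-4707) = (√2*√0)*(-4707) = (√2*0)*(-4707) = 0*(-4707) = 0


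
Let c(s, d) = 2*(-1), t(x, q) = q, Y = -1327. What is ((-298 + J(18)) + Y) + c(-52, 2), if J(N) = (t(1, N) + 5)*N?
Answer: -1213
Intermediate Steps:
J(N) = N*(5 + N) (J(N) = (N + 5)*N = (5 + N)*N = N*(5 + N))
c(s, d) = -2
((-298 + J(18)) + Y) + c(-52, 2) = ((-298 + 18*(5 + 18)) - 1327) - 2 = ((-298 + 18*23) - 1327) - 2 = ((-298 + 414) - 1327) - 2 = (116 - 1327) - 2 = -1211 - 2 = -1213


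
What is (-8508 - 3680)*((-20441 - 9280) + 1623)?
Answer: 342458424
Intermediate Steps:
(-8508 - 3680)*((-20441 - 9280) + 1623) = -12188*(-29721 + 1623) = -12188*(-28098) = 342458424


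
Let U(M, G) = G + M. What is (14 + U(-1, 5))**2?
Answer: 324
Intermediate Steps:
(14 + U(-1, 5))**2 = (14 + (5 - 1))**2 = (14 + 4)**2 = 18**2 = 324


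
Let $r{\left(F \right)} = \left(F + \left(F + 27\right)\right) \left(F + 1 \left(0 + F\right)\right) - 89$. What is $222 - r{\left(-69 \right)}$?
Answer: $-15007$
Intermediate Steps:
$r{\left(F \right)} = -89 + 2 F \left(27 + 2 F\right)$ ($r{\left(F \right)} = \left(F + \left(27 + F\right)\right) \left(F + 1 F\right) - 89 = \left(27 + 2 F\right) \left(F + F\right) - 89 = \left(27 + 2 F\right) 2 F - 89 = 2 F \left(27 + 2 F\right) - 89 = -89 + 2 F \left(27 + 2 F\right)$)
$222 - r{\left(-69 \right)} = 222 - \left(-89 + 4 \left(-69\right)^{2} + 54 \left(-69\right)\right) = 222 - \left(-89 + 4 \cdot 4761 - 3726\right) = 222 - \left(-89 + 19044 - 3726\right) = 222 - 15229 = -15007$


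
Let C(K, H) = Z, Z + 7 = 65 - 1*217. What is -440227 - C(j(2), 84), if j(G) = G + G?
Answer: -440068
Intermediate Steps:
j(G) = 2*G
Z = -159 (Z = -7 + (65 - 1*217) = -7 + (65 - 217) = -7 - 152 = -159)
C(K, H) = -159
-440227 - C(j(2), 84) = -440227 - 1*(-159) = -440227 + 159 = -440068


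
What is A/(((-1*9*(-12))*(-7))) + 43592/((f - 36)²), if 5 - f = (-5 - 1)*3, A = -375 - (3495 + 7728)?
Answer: 5819269/21294 ≈ 273.28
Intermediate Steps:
A = -11598 (A = -375 - 1*11223 = -375 - 11223 = -11598)
f = 23 (f = 5 - (-5 - 1)*3 = 5 - (-6)*3 = 5 - 1*(-18) = 5 + 18 = 23)
A/(((-1*9*(-12))*(-7))) + 43592/((f - 36)²) = -11598/((-1*9*(-12))*(-7)) + 43592/((23 - 36)²) = -11598/(-9*(-12)*(-7)) + 43592/((-13)²) = -11598/(108*(-7)) + 43592/169 = -11598/(-756) + 43592*(1/169) = -11598*(-1/756) + 43592/169 = 1933/126 + 43592/169 = 5819269/21294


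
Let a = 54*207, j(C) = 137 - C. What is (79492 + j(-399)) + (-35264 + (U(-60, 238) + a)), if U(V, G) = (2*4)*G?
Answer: 57846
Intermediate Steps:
U(V, G) = 8*G
a = 11178
(79492 + j(-399)) + (-35264 + (U(-60, 238) + a)) = (79492 + (137 - 1*(-399))) + (-35264 + (8*238 + 11178)) = (79492 + (137 + 399)) + (-35264 + (1904 + 11178)) = (79492 + 536) + (-35264 + 13082) = 80028 - 22182 = 57846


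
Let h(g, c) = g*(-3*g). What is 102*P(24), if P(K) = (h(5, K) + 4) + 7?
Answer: -6528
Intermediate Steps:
h(g, c) = -3*g²
P(K) = -64 (P(K) = (-3*5² + 4) + 7 = (-3*25 + 4) + 7 = (-75 + 4) + 7 = -71 + 7 = -64)
102*P(24) = 102*(-64) = -6528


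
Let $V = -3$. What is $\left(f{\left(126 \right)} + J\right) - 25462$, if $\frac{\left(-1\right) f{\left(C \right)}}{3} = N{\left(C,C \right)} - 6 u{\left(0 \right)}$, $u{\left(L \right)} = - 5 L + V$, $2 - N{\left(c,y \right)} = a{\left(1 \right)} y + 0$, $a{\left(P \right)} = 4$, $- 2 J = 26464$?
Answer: $-37242$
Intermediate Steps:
$J = -13232$ ($J = \left(- \frac{1}{2}\right) 26464 = -13232$)
$N{\left(c,y \right)} = 2 - 4 y$ ($N{\left(c,y \right)} = 2 - \left(4 y + 0\right) = 2 - 4 y$)
$u{\left(L \right)} = -3 - 5 L$ ($u{\left(L \right)} = - 5 L - 3 = -3 - 5 L$)
$f{\left(C \right)} = -60 + 12 C$ ($f{\left(C \right)} = - 3 \left(\left(2 - 4 C\right) - 6 \left(-3 - 0\right)\right) = - 3 \left(\left(2 - 4 C\right) - 6 \left(-3 + 0\right)\right) = - 3 \left(\left(2 - 4 C\right) - -18\right) = - 3 \left(\left(2 - 4 C\right) + 18\right) = - 3 \left(20 - 4 C\right) = -60 + 12 C$)
$\left(f{\left(126 \right)} + J\right) - 25462 = \left(\left(-60 + 12 \cdot 126\right) - 13232\right) - 25462 = \left(\left(-60 + 1512\right) - 13232\right) - 25462 = \left(1452 - 13232\right) - 25462 = -11780 - 25462 = -37242$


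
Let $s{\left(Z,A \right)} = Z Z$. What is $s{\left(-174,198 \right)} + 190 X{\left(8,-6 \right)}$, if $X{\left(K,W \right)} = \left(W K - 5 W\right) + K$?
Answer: $28376$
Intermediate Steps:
$X{\left(K,W \right)} = K - 5 W + K W$ ($X{\left(K,W \right)} = \left(K W - 5 W\right) + K = \left(- 5 W + K W\right) + K = K - 5 W + K W$)
$s{\left(Z,A \right)} = Z^{2}$
$s{\left(-174,198 \right)} + 190 X{\left(8,-6 \right)} = \left(-174\right)^{2} + 190 \left(8 - -30 + 8 \left(-6\right)\right) = 30276 + 190 \left(8 + 30 - 48\right) = 30276 + 190 \left(-10\right) = 30276 - 1900 = 28376$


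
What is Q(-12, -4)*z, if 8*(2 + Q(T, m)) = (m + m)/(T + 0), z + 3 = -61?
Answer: 368/3 ≈ 122.67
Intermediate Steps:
z = -64 (z = -3 - 61 = -64)
Q(T, m) = -2 + m/(4*T) (Q(T, m) = -2 + ((m + m)/(T + 0))/8 = -2 + ((2*m)/T)/8 = -2 + (2*m/T)/8 = -2 + m/(4*T))
Q(-12, -4)*z = (-2 + (¼)*(-4)/(-12))*(-64) = (-2 + (¼)*(-4)*(-1/12))*(-64) = (-2 + 1/12)*(-64) = -23/12*(-64) = 368/3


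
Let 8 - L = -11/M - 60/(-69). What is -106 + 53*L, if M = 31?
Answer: 207283/713 ≈ 290.72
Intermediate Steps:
L = 5337/713 (L = 8 - (-11/31 - 60/(-69)) = 8 - (-11*1/31 - 60*(-1/69)) = 8 - (-11/31 + 20/23) = 8 - 1*367/713 = 8 - 367/713 = 5337/713 ≈ 7.4853)
-106 + 53*L = -106 + 53*(5337/713) = -106 + 282861/713 = 207283/713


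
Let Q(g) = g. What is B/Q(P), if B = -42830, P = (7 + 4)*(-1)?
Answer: 42830/11 ≈ 3893.6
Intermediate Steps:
P = -11 (P = 11*(-1) = -11)
B/Q(P) = -42830/(-11) = -42830*(-1/11) = 42830/11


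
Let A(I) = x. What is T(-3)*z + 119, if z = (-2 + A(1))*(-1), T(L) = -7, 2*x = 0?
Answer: 105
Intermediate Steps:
x = 0 (x = (½)*0 = 0)
A(I) = 0
z = 2 (z = (-2 + 0)*(-1) = -2*(-1) = 2)
T(-3)*z + 119 = -7*2 + 119 = -14 + 119 = 105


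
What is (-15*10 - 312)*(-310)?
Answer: 143220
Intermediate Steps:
(-15*10 - 312)*(-310) = (-150 - 312)*(-310) = -462*(-310) = 143220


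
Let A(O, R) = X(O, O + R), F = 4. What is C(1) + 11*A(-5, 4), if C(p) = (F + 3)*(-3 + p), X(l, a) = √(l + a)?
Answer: -14 + 11*I*√6 ≈ -14.0 + 26.944*I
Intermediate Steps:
X(l, a) = √(a + l)
A(O, R) = √(R + 2*O) (A(O, R) = √((O + R) + O) = √(R + 2*O))
C(p) = -21 + 7*p (C(p) = (4 + 3)*(-3 + p) = 7*(-3 + p) = -21 + 7*p)
C(1) + 11*A(-5, 4) = (-21 + 7*1) + 11*√(4 + 2*(-5)) = (-21 + 7) + 11*√(4 - 10) = -14 + 11*√(-6) = -14 + 11*(I*√6) = -14 + 11*I*√6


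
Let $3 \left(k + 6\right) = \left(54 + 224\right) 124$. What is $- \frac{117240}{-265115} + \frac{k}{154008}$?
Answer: $\frac{275225939}{532563012} \approx 0.5168$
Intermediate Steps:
$k = \frac{34454}{3}$ ($k = -6 + \frac{\left(54 + 224\right) 124}{3} = -6 + \frac{278 \cdot 124}{3} = -6 + \frac{1}{3} \cdot 34472 = -6 + \frac{34472}{3} = \frac{34454}{3} \approx 11485.0$)
$- \frac{117240}{-265115} + \frac{k}{154008} = - \frac{117240}{-265115} + \frac{34454}{3 \cdot 154008} = \left(-117240\right) \left(- \frac{1}{265115}\right) + \frac{34454}{3} \cdot \frac{1}{154008} = \frac{23448}{53023} + \frac{749}{10044} = \frac{275225939}{532563012}$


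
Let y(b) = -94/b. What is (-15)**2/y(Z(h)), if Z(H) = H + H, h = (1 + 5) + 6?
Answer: -2700/47 ≈ -57.447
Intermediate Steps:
h = 12 (h = 6 + 6 = 12)
Z(H) = 2*H
(-15)**2/y(Z(h)) = (-15)**2/((-94/(2*12))) = 225/((-94/24)) = 225/((-94*1/24)) = 225/(-47/12) = 225*(-12/47) = -2700/47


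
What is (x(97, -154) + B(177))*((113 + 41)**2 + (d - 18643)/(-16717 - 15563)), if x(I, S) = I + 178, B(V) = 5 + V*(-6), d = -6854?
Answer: -99780329669/5380 ≈ -1.8547e+7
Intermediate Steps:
B(V) = 5 - 6*V
x(I, S) = 178 + I
(x(97, -154) + B(177))*((113 + 41)**2 + (d - 18643)/(-16717 - 15563)) = ((178 + 97) + (5 - 6*177))*((113 + 41)**2 + (-6854 - 18643)/(-16717 - 15563)) = (275 + (5 - 1062))*(154**2 - 25497/(-32280)) = (275 - 1057)*(23716 - 25497*(-1/32280)) = -782*(23716 + 8499/10760) = -782*255192659/10760 = -99780329669/5380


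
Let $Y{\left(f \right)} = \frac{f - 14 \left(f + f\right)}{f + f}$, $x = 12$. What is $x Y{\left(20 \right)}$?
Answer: $-162$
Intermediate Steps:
$Y{\left(f \right)} = - \frac{27}{2}$ ($Y{\left(f \right)} = \frac{f - 14 \cdot 2 f}{2 f} = \left(f - 28 f\right) \frac{1}{2 f} = - 27 f \frac{1}{2 f} = - \frac{27}{2}$)
$x Y{\left(20 \right)} = 12 \left(- \frac{27}{2}\right) = -162$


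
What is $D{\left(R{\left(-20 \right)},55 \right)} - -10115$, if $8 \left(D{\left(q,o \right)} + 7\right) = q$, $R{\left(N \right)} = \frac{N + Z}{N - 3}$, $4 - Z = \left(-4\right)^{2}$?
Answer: $\frac{232488}{23} \approx 10108.0$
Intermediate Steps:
$Z = -12$ ($Z = 4 - \left(-4\right)^{2} = 4 - 16 = -12$)
$R{\left(N \right)} = \frac{-12 + N}{-3 + N}$ ($R{\left(N \right)} = \frac{N - 12}{N - 3} = \frac{-12 + N}{-3 + N}$)
$D{\left(q,o \right)} = -7 + \frac{q}{8}$
$D{\left(R{\left(-20 \right)},55 \right)} - -10115 = \left(-7 + \frac{\frac{1}{-3 - 20} \left(-12 - 20\right)}{8}\right) - -10115 = \left(-7 + \frac{\frac{1}{-23} \left(-32\right)}{8}\right) + 10115 = \left(-7 + \frac{\left(- \frac{1}{23}\right) \left(-32\right)}{8}\right) + 10115 = \left(-7 + \frac{1}{8} \cdot \frac{32}{23}\right) + 10115 = \left(-7 + \frac{4}{23}\right) + 10115 = - \frac{157}{23} + 10115 = \frac{232488}{23}$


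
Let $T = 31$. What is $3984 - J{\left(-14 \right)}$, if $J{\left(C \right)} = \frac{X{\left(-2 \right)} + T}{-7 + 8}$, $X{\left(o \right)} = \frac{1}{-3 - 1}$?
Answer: $\frac{15813}{4} \approx 3953.3$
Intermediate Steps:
$X{\left(o \right)} = - \frac{1}{4}$ ($X{\left(o \right)} = \frac{1}{-4} = - \frac{1}{4}$)
$J{\left(C \right)} = \frac{123}{4}$ ($J{\left(C \right)} = \frac{- \frac{1}{4} + 31}{-7 + 8} = \frac{123}{4 \cdot 1} = \frac{123}{4} \cdot 1 = \frac{123}{4}$)
$3984 - J{\left(-14 \right)} = 3984 - \frac{123}{4} = \frac{15813}{4}$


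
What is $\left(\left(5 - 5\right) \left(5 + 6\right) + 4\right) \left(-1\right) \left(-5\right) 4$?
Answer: $80$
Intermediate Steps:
$\left(\left(5 - 5\right) \left(5 + 6\right) + 4\right) \left(-1\right) \left(-5\right) 4 = \left(0 \cdot 11 + 4\right) 5 \cdot 4 = \left(0 + 4\right) 20 = 4 \cdot 20 = 80$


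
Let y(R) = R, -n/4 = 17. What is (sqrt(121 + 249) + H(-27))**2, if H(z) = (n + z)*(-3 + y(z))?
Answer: (2850 + sqrt(370))**2 ≈ 8.2325e+6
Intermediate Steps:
n = -68 (n = -4*17 = -68)
H(z) = (-68 + z)*(-3 + z)
(sqrt(121 + 249) + H(-27))**2 = (sqrt(121 + 249) + (204 + (-27)**2 - 71*(-27)))**2 = (sqrt(370) + (204 + 729 + 1917))**2 = (sqrt(370) + 2850)**2 = (2850 + sqrt(370))**2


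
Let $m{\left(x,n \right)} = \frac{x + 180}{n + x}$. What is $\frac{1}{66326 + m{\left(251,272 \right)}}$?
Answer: $\frac{523}{34688929} \approx 1.5077 \cdot 10^{-5}$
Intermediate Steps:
$m{\left(x,n \right)} = \frac{180 + x}{n + x}$
$\frac{1}{66326 + m{\left(251,272 \right)}} = \frac{1}{66326 + \frac{180 + 251}{272 + 251}} = \frac{1}{66326 + \frac{1}{523} \cdot 431} = \frac{1}{66326 + \frac{431}{523}} = \frac{1}{\frac{34688929}{523}} = \frac{523}{34688929}$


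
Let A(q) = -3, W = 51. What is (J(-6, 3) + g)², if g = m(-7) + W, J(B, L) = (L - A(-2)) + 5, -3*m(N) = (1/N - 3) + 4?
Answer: 186624/49 ≈ 3808.7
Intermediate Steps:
m(N) = -⅓ - 1/(3*N) (m(N) = -((1/N - 3) + 4)/3 = -((-3 + 1/N) + 4)/3 = -(1 + 1/N)/3 = -⅓ - 1/(3*N))
J(B, L) = 8 + L (J(B, L) = (L - 1*(-3)) + 5 = (L + 3) + 5 = (3 + L) + 5 = 8 + L)
g = 355/7 (g = (⅓)*(-1 - 1*(-7))/(-7) + 51 = (⅓)*(-⅐)*(-1 + 7) + 51 = (⅓)*(-⅐)*6 + 51 = -2/7 + 51 = 355/7 ≈ 50.714)
(J(-6, 3) + g)² = ((8 + 3) + 355/7)² = (11 + 355/7)² = (432/7)² = 186624/49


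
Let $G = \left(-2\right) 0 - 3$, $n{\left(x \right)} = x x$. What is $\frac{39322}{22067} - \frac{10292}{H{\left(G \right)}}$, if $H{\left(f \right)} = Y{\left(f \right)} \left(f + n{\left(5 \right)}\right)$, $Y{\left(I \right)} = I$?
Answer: $\frac{114854408}{728211} \approx 157.72$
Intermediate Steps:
$n{\left(x \right)} = x^{2}$
$G = -3$ ($G = 0 - 3 = -3$)
$H{\left(f \right)} = f \left(25 + f\right)$ ($H{\left(f \right)} = f \left(f + 5^{2}\right) = f \left(f + 25\right) = f \left(25 + f\right)$)
$\frac{39322}{22067} - \frac{10292}{H{\left(G \right)}} = \frac{39322}{22067} - \frac{10292}{\left(-3\right) \left(25 - 3\right)} = 39322 \cdot \frac{1}{22067} - \frac{10292}{\left(-3\right) 22} = \frac{39322}{22067} - \frac{10292}{-66} = \frac{39322}{22067} - - \frac{5146}{33} = \frac{39322}{22067} + \frac{5146}{33} = \frac{114854408}{728211}$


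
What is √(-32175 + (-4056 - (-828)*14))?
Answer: I*√24639 ≈ 156.97*I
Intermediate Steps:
√(-32175 + (-4056 - (-828)*14)) = √(-32175 + (-4056 - 1*(-11592))) = √(-32175 + (-4056 + 11592)) = √(-32175 + 7536) = √(-24639) = I*√24639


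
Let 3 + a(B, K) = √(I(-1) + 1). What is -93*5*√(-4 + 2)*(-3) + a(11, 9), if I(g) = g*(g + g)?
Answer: -3 + √3 + 1395*I*√2 ≈ -1.268 + 1972.8*I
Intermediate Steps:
I(g) = 2*g² (I(g) = g*(2*g) = 2*g²)
a(B, K) = -3 + √3 (a(B, K) = -3 + √(2*(-1)² + 1) = -3 + √(2*1 + 1) = -3 + √(2 + 1) = -3 + √3)
-93*5*√(-4 + 2)*(-3) + a(11, 9) = -93*5*√(-4 + 2)*(-3) + (-3 + √3) = -93*5*√(-2)*(-3) + (-3 + √3) = -93*5*(I*√2)*(-3) + (-3 + √3) = -93*5*I*√2*(-3) + (-3 + √3) = -(-1395)*I*√2 + (-3 + √3) = 1395*I*√2 + (-3 + √3) = -3 + √3 + 1395*I*√2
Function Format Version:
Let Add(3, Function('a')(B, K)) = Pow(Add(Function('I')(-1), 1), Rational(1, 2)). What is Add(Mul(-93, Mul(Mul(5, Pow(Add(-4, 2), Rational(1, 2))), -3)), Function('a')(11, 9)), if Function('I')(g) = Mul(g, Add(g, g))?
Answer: Add(-3, Pow(3, Rational(1, 2)), Mul(1395, I, Pow(2, Rational(1, 2)))) ≈ Add(-1.2680, Mul(1972.8, I))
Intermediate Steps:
Function('I')(g) = Mul(2, Pow(g, 2)) (Function('I')(g) = Mul(g, Mul(2, g)) = Mul(2, Pow(g, 2)))
Function('a')(B, K) = Add(-3, Pow(3, Rational(1, 2))) (Function('a')(B, K) = Add(-3, Pow(Add(Mul(2, Pow(-1, 2)), 1), Rational(1, 2))) = Add(-3, Pow(Add(Mul(2, 1), 1), Rational(1, 2))) = Add(-3, Pow(Add(2, 1), Rational(1, 2))) = Add(-3, Pow(3, Rational(1, 2))))
Add(Mul(-93, Mul(Mul(5, Pow(Add(-4, 2), Rational(1, 2))), -3)), Function('a')(11, 9)) = Add(Mul(-93, Mul(Mul(5, Pow(Add(-4, 2), Rational(1, 2))), -3)), Add(-3, Pow(3, Rational(1, 2)))) = Add(Mul(-93, Mul(Mul(5, Pow(-2, Rational(1, 2))), -3)), Add(-3, Pow(3, Rational(1, 2)))) = Add(Mul(-93, Mul(Mul(5, Mul(I, Pow(2, Rational(1, 2)))), -3)), Add(-3, Pow(3, Rational(1, 2)))) = Add(Mul(-93, Mul(Mul(5, I, Pow(2, Rational(1, 2))), -3)), Add(-3, Pow(3, Rational(1, 2)))) = Add(Mul(-93, Mul(-15, I, Pow(2, Rational(1, 2)))), Add(-3, Pow(3, Rational(1, 2)))) = Add(Mul(1395, I, Pow(2, Rational(1, 2))), Add(-3, Pow(3, Rational(1, 2)))) = Add(-3, Pow(3, Rational(1, 2)), Mul(1395, I, Pow(2, Rational(1, 2))))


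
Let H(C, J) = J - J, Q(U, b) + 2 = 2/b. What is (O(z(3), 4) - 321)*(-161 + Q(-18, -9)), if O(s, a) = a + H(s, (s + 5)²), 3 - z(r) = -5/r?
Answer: 465673/9 ≈ 51741.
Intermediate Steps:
Q(U, b) = -2 + 2/b
z(r) = 3 + 5/r (z(r) = 3 - (-5)/r = 3 + 5/r)
H(C, J) = 0
O(s, a) = a (O(s, a) = a + 0 = a)
(O(z(3), 4) - 321)*(-161 + Q(-18, -9)) = (4 - 321)*(-161 + (-2 + 2/(-9))) = -317*(-161 + (-2 + 2*(-⅑))) = -317*(-161 + (-2 - 2/9)) = -317*(-161 - 20/9) = -317*(-1469/9) = 465673/9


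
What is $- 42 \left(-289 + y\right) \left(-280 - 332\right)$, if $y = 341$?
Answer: $1336608$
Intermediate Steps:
$- 42 \left(-289 + y\right) \left(-280 - 332\right) = - 42 \left(-289 + 341\right) \left(-280 - 332\right) = - 42 \cdot 52 \left(-612\right) = \left(-42\right) \left(-31824\right) = 1336608$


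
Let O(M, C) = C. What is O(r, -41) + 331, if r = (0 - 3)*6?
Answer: 290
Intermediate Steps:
r = -18 (r = -3*6 = -18)
O(r, -41) + 331 = -41 + 331 = 290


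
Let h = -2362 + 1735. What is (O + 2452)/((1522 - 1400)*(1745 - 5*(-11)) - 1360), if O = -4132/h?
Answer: 48173/4276140 ≈ 0.011266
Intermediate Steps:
h = -627
O = 4132/627 (O = -4132/(-627) = -4132*(-1/627) = 4132/627 ≈ 6.5901)
(O + 2452)/((1522 - 1400)*(1745 - 5*(-11)) - 1360) = (4132/627 + 2452)/((1522 - 1400)*(1745 - 5*(-11)) - 1360) = 1541536/(627*(122*(1745 + 55) - 1360)) = 1541536/(627*(122*1800 - 1360)) = 1541536/(627*(219600 - 1360)) = (1541536/627)/218240 = (1541536/627)*(1/218240) = 48173/4276140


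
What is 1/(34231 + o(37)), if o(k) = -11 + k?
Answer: 1/34257 ≈ 2.9191e-5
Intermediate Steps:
1/(34231 + o(37)) = 1/(34231 + (-11 + 37)) = 1/(34231 + 26) = 1/34257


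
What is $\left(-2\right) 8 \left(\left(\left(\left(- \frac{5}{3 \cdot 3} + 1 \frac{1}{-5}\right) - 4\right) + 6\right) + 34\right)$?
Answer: $- \frac{25376}{45} \approx -563.91$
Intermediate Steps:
$\left(-2\right) 8 \left(\left(\left(\left(- \frac{5}{3 \cdot 3} + 1 \frac{1}{-5}\right) - 4\right) + 6\right) + 34\right) = - 16 \left(\left(\left(\left(- \frac{5}{9} + 1 \left(- \frac{1}{5}\right)\right) - 4\right) + 6\right) + 34\right) = - 16 \left(\left(\left(\left(\left(-5\right) \frac{1}{9} - \frac{1}{5}\right) - 4\right) + 6\right) + 34\right) = - 16 \left(\left(\left(\left(- \frac{5}{9} - \frac{1}{5}\right) - 4\right) + 6\right) + 34\right) = - 16 \left(\left(\left(- \frac{34}{45} - 4\right) + 6\right) + 34\right) = - 16 \left(\left(- \frac{214}{45} + 6\right) + 34\right) = - 16 \left(\frac{56}{45} + 34\right) = \left(-16\right) \frac{1586}{45} = - \frac{25376}{45}$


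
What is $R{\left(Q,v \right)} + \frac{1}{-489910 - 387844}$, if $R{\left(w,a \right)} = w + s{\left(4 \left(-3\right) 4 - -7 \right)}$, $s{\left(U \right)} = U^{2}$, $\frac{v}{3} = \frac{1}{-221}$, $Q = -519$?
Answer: $\frac{1019950147}{877754} \approx 1162.0$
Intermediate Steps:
$v = - \frac{3}{221}$ ($v = \frac{3}{-221} = 3 \left(- \frac{1}{221}\right) = - \frac{3}{221} \approx -0.013575$)
$R{\left(w,a \right)} = 1681 + w$ ($R{\left(w,a \right)} = w + \left(4 \left(-3\right) 4 - -7\right)^{2} = w + \left(\left(-12\right) 4 + 7\right)^{2} = w + \left(-48 + 7\right)^{2} = w + \left(-41\right)^{2} = w + 1681 = 1681 + w$)
$R{\left(Q,v \right)} + \frac{1}{-489910 - 387844} = \left(1681 - 519\right) + \frac{1}{-489910 - 387844} = 1162 + \frac{1}{-877754} = 1162 - \frac{1}{877754} = \frac{1019950147}{877754}$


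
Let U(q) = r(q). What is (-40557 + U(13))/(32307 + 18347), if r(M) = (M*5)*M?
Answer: -19856/25327 ≈ -0.78399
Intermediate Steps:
r(M) = 5*M² (r(M) = (5*M)*M = 5*M²)
U(q) = 5*q²
(-40557 + U(13))/(32307 + 18347) = (-40557 + 5*13²)/(32307 + 18347) = (-40557 + 5*169)/50654 = (-40557 + 845)*(1/50654) = -39712*1/50654 = -19856/25327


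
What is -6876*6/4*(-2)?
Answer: 20628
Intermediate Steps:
-6876*6/4*(-2) = -6876*6*(¼)*(-2) = -10314*(-2) = -6876*(-3) = 20628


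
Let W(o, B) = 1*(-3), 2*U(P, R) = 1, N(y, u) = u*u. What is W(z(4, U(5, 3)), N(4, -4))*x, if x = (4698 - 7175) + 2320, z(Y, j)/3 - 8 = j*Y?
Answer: 471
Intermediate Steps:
N(y, u) = u²
U(P, R) = ½ (U(P, R) = (½)*1 = ½)
z(Y, j) = 24 + 3*Y*j (z(Y, j) = 24 + 3*(j*Y) = 24 + 3*(Y*j) = 24 + 3*Y*j)
x = -157 (x = -2477 + 2320 = -157)
W(o, B) = -3
W(z(4, U(5, 3)), N(4, -4))*x = -3*(-157) = 471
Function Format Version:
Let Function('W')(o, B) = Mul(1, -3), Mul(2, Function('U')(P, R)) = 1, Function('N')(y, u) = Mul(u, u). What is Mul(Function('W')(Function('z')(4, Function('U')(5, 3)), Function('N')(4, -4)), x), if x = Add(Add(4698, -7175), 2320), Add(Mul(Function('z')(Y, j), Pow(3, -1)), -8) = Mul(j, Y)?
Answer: 471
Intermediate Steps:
Function('N')(y, u) = Pow(u, 2)
Function('U')(P, R) = Rational(1, 2) (Function('U')(P, R) = Mul(Rational(1, 2), 1) = Rational(1, 2))
Function('z')(Y, j) = Add(24, Mul(3, Y, j)) (Function('z')(Y, j) = Add(24, Mul(3, Mul(j, Y))) = Add(24, Mul(3, Mul(Y, j))) = Add(24, Mul(3, Y, j)))
x = -157 (x = Add(-2477, 2320) = -157)
Function('W')(o, B) = -3
Mul(Function('W')(Function('z')(4, Function('U')(5, 3)), Function('N')(4, -4)), x) = Mul(-3, -157) = 471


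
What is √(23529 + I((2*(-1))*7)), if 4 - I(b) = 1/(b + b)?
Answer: 5*√184499/14 ≈ 153.40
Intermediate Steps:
I(b) = 4 - 1/(2*b) (I(b) = 4 - 1/(b + b) = 4 - 1/(2*b))
√(23529 + I((2*(-1))*7)) = √(23529 + (4 - 1/(2*((2*(-1))*7)))) = √(23529 + (4 - 1/(2*((-2*7))))) = √(23529 + (4 - ½/(-14))) = √(23529 + (4 - ½*(-1/14))) = √(23529 + (4 + 1/28)) = √(23529 + 113/28) = √(658925/28) = 5*√184499/14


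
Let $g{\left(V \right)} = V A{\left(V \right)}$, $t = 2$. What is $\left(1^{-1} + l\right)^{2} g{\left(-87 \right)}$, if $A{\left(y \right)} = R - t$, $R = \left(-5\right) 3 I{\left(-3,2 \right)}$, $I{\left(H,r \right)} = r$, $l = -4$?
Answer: $25056$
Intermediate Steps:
$R = -30$ ($R = \left(-5\right) 3 \cdot 2 = \left(-15\right) 2 = -30$)
$A{\left(y \right)} = -32$ ($A{\left(y \right)} = -30 - 2 = -32$)
$g{\left(V \right)} = - 32 V$ ($g{\left(V \right)} = V \left(-32\right) = - 32 V$)
$\left(1^{-1} + l\right)^{2} g{\left(-87 \right)} = \left(1^{-1} - 4\right)^{2} \left(\left(-32\right) \left(-87\right)\right) = \left(1 - 4\right)^{2} \cdot 2784 = \left(-3\right)^{2} \cdot 2784 = 9 \cdot 2784 = 25056$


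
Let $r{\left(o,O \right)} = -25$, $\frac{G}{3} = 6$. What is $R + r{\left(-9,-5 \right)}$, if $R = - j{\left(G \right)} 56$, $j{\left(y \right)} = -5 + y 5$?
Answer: $-4785$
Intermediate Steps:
$G = 18$ ($G = 3 \cdot 6 = 18$)
$j{\left(y \right)} = -5 + 5 y$
$R = -4760$ ($R = - \left(-5 + 5 \cdot 18\right) 56 = - \left(-5 + 90\right) 56 = - 85 \cdot 56 = \left(-1\right) 4760 = -4760$)
$R + r{\left(-9,-5 \right)} = -4760 - 25 = -4785$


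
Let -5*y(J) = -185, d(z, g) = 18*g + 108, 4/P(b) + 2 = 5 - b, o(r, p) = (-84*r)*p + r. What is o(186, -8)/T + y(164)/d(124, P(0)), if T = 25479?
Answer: 646897/124564 ≈ 5.1933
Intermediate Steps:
o(r, p) = r - 84*p*r (o(r, p) = -84*p*r + r = r - 84*p*r)
P(b) = 4/(3 - b) (P(b) = 4/(-2 + (5 - b)) = 4/(3 - b))
d(z, g) = 108 + 18*g
y(J) = 37 (y(J) = -⅕*(-185) = 37)
o(186, -8)/T + y(164)/d(124, P(0)) = (186*(1 - 84*(-8)))/25479 + 37/(108 + 18*(-4/(-3 + 0))) = (186*(1 + 672))*(1/25479) + 37/(108 + 18*(-4/(-3))) = (186*673)*(1/25479) + 37/(108 + 18*(-4*(-⅓))) = 125178*(1/25479) + 37/(108 + 18*(4/3)) = 41726/8493 + 37/(108 + 24) = 41726/8493 + 37/132 = 646897/124564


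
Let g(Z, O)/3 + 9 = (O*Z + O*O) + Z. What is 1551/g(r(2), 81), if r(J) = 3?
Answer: 47/618 ≈ 0.076052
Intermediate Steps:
g(Z, O) = -27 + 3*Z + 3*O² + 3*O*Z (g(Z, O) = -27 + 3*((O*Z + O*O) + Z) = -27 + 3*((O*Z + O²) + Z) = -27 + 3*((O² + O*Z) + Z) = -27 + 3*(Z + O² + O*Z) = -27 + (3*Z + 3*O² + 3*O*Z) = -27 + 3*Z + 3*O² + 3*O*Z)
1551/g(r(2), 81) = 1551/(-27 + 3*3 + 3*81² + 3*81*3) = 1551/(-27 + 9 + 3*6561 + 729) = 1551/(-27 + 9 + 19683 + 729) = 1551/20394 = 1551*(1/20394) = 47/618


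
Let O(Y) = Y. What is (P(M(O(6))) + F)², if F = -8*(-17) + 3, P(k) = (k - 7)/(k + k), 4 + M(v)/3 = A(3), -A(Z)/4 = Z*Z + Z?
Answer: 1894947961/97344 ≈ 19467.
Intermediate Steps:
A(Z) = -4*Z - 4*Z² (A(Z) = -4*(Z*Z + Z) = -4*(Z² + Z) = -4*(Z + Z²) = -4*Z - 4*Z²)
M(v) = -156 (M(v) = -12 + 3*(-4*3*(1 + 3)) = -12 + 3*(-4*3*4) = -12 + 3*(-48) = -12 - 144 = -156)
P(k) = (-7 + k)/(2*k) (P(k) = (-7 + k)/((2*k)) = (-7 + k)*(1/(2*k)) = (-7 + k)/(2*k))
F = 139 (F = 136 + 3 = 139)
(P(M(O(6))) + F)² = ((½)*(-7 - 156)/(-156) + 139)² = ((½)*(-1/156)*(-163) + 139)² = (163/312 + 139)² = (43531/312)² = 1894947961/97344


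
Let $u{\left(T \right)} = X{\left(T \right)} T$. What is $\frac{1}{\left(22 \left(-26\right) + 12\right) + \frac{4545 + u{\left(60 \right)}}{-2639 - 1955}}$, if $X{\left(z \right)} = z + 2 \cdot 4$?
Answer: $- \frac{4594}{2581265} \approx -0.0017797$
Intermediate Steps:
$X{\left(z \right)} = 8 + z$ ($X{\left(z \right)} = z + 8 = 8 + z$)
$u{\left(T \right)} = T \left(8 + T\right)$ ($u{\left(T \right)} = \left(8 + T\right) T = T \left(8 + T\right)$)
$\frac{1}{\left(22 \left(-26\right) + 12\right) + \frac{4545 + u{\left(60 \right)}}{-2639 - 1955}} = \frac{1}{\left(22 \left(-26\right) + 12\right) + \frac{4545 + 60 \left(8 + 60\right)}{-2639 - 1955}} = \frac{1}{\left(-572 + 12\right) + \frac{4545 + 60 \cdot 68}{-4594}} = \frac{1}{-560 + \left(4545 + 4080\right) \left(- \frac{1}{4594}\right)} = \frac{1}{-560 + 8625 \left(- \frac{1}{4594}\right)} = \frac{1}{-560 - \frac{8625}{4594}} = \frac{1}{- \frac{2581265}{4594}} = - \frac{4594}{2581265}$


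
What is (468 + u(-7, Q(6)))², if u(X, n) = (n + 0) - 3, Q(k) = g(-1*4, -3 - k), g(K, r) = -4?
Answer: 212521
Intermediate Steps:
Q(k) = -4
u(X, n) = -3 + n (u(X, n) = n - 3 = -3 + n)
(468 + u(-7, Q(6)))² = (468 + (-3 - 4))² = (468 - 7)² = 461² = 212521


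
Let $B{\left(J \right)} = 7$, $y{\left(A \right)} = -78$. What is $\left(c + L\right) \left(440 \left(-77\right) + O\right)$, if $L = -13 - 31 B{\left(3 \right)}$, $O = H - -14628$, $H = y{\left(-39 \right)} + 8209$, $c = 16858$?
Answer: $-184919988$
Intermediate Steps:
$H = 8131$ ($H = -78 + 8209 = 8131$)
$O = 22759$ ($O = 8131 - -14628 = 8131 + 14628 = 22759$)
$L = -230$ ($L = -13 - 217 = -230$)
$\left(c + L\right) \left(440 \left(-77\right) + O\right) = \left(16858 - 230\right) \left(440 \left(-77\right) + 22759\right) = 16628 \left(-33880 + 22759\right) = 16628 \left(-11121\right) = -184919988$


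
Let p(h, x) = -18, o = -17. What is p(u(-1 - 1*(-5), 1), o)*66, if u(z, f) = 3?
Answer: -1188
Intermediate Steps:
p(u(-1 - 1*(-5), 1), o)*66 = -18*66 = -1188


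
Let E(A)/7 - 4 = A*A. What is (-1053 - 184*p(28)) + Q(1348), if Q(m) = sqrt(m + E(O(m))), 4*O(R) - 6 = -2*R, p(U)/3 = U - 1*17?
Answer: -7125 + 3*sqrt(1407631)/2 ≈ -5345.3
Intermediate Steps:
p(U) = -51 + 3*U (p(U) = 3*(U - 1*17) = 3*(U - 17) = 3*(-17 + U) = -51 + 3*U)
O(R) = 3/2 - R/2 (O(R) = 3/2 + (-2*R)/4 = 3/2 - R/2)
E(A) = 28 + 7*A**2 (E(A) = 28 + 7*(A*A) = 28 + 7*A**2)
Q(m) = sqrt(28 + m + 7*(3/2 - m/2)**2) (Q(m) = sqrt(m + (28 + 7*(3/2 - m/2)**2)) = sqrt(28 + m + 7*(3/2 - m/2)**2))
(-1053 - 184*p(28)) + Q(1348) = (-1053 - 184*(-51 + 3*28)) + sqrt(175 - 38*1348 + 7*1348**2)/2 = (-1053 - 184*(-51 + 84)) + sqrt(175 - 51224 + 7*1817104)/2 = (-1053 - 184*33) + sqrt(175 - 51224 + 12719728)/2 = (-1053 - 6072) + sqrt(12668679)/2 = -7125 + (3*sqrt(1407631))/2 = -7125 + 3*sqrt(1407631)/2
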